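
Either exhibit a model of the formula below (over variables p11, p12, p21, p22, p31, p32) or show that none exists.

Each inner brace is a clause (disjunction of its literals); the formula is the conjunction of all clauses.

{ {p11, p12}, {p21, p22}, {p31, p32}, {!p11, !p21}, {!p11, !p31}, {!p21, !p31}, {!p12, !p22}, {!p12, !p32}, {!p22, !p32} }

UNSATISFIABLE

Suppose p11 = true.
Unit clause (!p21) forces p21 = false.
Unit clause (p22) forces p22 = true.
Unit clause (!p31) forces p31 = false.
Unit clause (p32) forces p32 = true.
But (!p32) is also a unit clause — contradiction.
Undo p11 and try p11 = false.
Unit clause (p12) forces p12 = true.
Unit clause (!p22) forces p22 = false.
Unit clause (p21) forces p21 = true.
Unit clause (!p31) forces p31 = false.
Unit clause (p32) forces p32 = true.
But (!p32) is also a unit clause — contradiction.
Either choice for p11 ends in contradiction.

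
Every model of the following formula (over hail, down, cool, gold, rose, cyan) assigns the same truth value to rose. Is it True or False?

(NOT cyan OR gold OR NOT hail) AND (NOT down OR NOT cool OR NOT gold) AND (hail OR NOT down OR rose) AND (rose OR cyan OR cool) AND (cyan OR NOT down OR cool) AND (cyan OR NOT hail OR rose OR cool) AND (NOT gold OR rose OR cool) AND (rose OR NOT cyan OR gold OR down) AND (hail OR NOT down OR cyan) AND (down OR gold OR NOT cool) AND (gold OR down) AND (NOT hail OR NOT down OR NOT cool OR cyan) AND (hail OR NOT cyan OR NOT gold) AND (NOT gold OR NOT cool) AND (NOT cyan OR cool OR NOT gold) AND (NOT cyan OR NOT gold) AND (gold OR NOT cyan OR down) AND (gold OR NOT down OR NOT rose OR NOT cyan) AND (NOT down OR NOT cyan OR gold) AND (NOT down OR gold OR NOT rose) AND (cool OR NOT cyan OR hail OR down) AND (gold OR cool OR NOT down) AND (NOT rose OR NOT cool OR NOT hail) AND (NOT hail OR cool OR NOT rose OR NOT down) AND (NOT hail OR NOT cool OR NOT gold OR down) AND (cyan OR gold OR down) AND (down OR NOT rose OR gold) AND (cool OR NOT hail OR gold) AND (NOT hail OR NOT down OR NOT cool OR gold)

True

Suppose rose = false.
Branch on hail: set hail = true.
Branch on cyan: set cyan = false.
The clause (cool) is unit, so cool = true.
The clause (NOT down) is unit, so down = false.
The clause (gold) is unit, so gold = true.
But (NOT gold) is also a unit clause — contradiction.
That branch fails; take cyan = true instead.
The clause (gold) is unit, so gold = true.
But (NOT gold) is also a unit clause — contradiction.
Both values of cyan lead to a conflict.
That branch fails; take hail = false instead.
The clause (NOT down) is unit, so down = false.
The clause (gold) is unit, so gold = true.
The clause (cool) is unit, so cool = true.
But (NOT cool) is also a unit clause — contradiction.
Both values of hail lead to a conflict.
So every satisfying assignment has rose = True.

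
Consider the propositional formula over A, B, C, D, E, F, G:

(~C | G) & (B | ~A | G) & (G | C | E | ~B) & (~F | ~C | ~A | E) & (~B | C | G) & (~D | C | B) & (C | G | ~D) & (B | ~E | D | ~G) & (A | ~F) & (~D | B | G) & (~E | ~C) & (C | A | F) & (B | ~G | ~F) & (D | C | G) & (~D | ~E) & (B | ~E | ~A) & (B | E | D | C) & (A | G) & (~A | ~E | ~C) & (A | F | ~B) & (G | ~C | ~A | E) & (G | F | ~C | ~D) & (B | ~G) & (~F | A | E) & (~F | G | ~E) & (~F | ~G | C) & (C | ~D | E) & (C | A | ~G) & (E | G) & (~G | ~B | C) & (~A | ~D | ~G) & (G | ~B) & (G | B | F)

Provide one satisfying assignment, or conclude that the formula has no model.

Suppose C = 1.
From the singleton clause (G), G = 1.
From the singleton clause (~E), E = 0.
From the singleton clause (B), B = 1.
Suppose F = 0.
From the singleton clause (A), A = 1.
From the singleton clause (~D), D = 0.
Every clause now holds.

A=1, B=1, C=1, D=0, E=0, F=0, G=1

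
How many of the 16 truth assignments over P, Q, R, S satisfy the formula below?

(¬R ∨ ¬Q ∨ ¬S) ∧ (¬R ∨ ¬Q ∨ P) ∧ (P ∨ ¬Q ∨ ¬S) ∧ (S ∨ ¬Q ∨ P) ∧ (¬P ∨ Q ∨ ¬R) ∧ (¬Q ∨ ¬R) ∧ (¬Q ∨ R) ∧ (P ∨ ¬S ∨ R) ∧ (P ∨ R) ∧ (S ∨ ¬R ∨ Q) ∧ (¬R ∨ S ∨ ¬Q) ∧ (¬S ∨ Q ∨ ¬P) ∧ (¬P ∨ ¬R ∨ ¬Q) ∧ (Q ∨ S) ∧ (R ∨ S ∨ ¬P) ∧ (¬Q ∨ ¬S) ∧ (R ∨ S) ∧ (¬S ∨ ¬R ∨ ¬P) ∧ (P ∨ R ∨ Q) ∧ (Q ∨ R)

There are 2^4 = 16 truth assignments over (P, Q, R, S).
Check each against the 20 clauses (columns in the order P, Q, R, S):
  F F F F  ✗ fails (P ∨ R)
  F F F T  ✗ fails (P ∨ ¬S ∨ R)
  F F T F  ✗ fails (S ∨ ¬R ∨ Q)
  F F T T  ✓ satisfies all
  F T F F  ✗ fails (S ∨ ¬Q ∨ P)
  F T F T  ✗ fails (P ∨ ¬Q ∨ ¬S)
  F T T F  ✗ fails (¬R ∨ ¬Q ∨ P)
  F T T T  ✗ fails (¬R ∨ ¬Q ∨ ¬S)
  T F F F  ✗ fails (Q ∨ S)
  T F F T  ✗ fails (¬S ∨ Q ∨ ¬P)
  T F T F  ✗ fails (¬P ∨ Q ∨ ¬R)
  T F T T  ✗ fails (¬P ∨ Q ∨ ¬R)
  T T F F  ✗ fails (¬Q ∨ R)
  T T F T  ✗ fails (¬Q ∨ R)
  T T T F  ✗ fails (¬Q ∨ ¬R)
  T T T T  ✗ fails (¬R ∨ ¬Q ∨ ¬S)
1 of the 16 rows is a model.

1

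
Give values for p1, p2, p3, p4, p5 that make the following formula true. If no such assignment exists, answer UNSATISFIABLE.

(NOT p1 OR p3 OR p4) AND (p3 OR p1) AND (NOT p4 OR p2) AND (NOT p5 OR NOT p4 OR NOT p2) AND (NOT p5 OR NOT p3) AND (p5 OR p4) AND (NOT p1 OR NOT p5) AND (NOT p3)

The clause (NOT p3) is unit, so p3 = false.
The clause (p1) is unit, so p1 = true.
The clause (p4) is unit, so p4 = true.
The clause (p2) is unit, so p2 = true.
The clause (NOT p5) is unit, so p5 = false.
All clauses are satisfied.

p1: true, p2: true, p3: false, p4: true, p5: false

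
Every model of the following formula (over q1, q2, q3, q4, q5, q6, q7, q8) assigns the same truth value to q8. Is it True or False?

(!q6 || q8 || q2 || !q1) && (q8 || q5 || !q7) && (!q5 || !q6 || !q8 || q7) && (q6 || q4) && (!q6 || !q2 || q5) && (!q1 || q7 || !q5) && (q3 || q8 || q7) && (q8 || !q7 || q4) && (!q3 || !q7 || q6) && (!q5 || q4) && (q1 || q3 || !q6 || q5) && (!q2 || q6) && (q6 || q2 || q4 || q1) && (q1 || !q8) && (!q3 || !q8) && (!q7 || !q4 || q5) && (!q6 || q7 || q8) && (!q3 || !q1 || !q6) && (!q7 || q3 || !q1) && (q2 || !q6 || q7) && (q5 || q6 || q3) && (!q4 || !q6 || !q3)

False

Suppose q8 = true.
Unit clause (q1) forces q1 = true.
Unit clause (!q3) forces q3 = false.
Unit clause (!q7) forces q7 = false.
Unit clause (!q5) forces q5 = false.
Unit clause (q6) forces q6 = true.
Unit clause (!q2) forces q2 = false.
That conflicts with the unit clause (q2).
So every satisfying assignment has q8 = False.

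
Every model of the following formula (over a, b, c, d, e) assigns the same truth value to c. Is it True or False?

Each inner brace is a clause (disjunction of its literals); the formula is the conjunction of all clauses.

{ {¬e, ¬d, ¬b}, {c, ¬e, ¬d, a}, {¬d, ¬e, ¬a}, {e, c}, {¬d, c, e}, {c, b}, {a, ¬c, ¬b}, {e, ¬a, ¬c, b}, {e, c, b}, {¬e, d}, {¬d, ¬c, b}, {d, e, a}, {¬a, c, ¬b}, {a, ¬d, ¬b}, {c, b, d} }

True

Suppose c = False.
From the singleton clause (e), e = True.
From the singleton clause (b), b = True.
From the singleton clause (¬d), d = False.
Now (d) is unsatisfied and unit — conflict.
So every satisfying assignment has c = True.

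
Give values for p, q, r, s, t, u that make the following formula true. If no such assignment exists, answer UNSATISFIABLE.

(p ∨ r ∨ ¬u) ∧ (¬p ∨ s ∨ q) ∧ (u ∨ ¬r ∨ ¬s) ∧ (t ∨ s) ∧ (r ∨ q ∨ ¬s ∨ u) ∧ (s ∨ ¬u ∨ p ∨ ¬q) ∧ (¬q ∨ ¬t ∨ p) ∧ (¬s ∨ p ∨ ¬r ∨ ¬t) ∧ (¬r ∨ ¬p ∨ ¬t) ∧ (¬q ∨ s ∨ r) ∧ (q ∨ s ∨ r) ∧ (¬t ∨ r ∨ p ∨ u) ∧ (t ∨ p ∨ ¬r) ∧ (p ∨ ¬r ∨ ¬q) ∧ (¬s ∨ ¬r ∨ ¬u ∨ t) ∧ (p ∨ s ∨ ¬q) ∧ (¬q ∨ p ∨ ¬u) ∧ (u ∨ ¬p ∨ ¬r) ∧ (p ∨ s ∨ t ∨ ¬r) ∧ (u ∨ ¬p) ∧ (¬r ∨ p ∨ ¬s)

Case t = False:
The clause (s) is unit, so s = True.
Case u = False:
The clause (¬r) is unit, so r = False.
The clause (q) is unit, so q = True.
The clause (¬p) is unit, so p = False.
All clauses are satisfied.

p=False; q=True; r=False; s=True; t=False; u=False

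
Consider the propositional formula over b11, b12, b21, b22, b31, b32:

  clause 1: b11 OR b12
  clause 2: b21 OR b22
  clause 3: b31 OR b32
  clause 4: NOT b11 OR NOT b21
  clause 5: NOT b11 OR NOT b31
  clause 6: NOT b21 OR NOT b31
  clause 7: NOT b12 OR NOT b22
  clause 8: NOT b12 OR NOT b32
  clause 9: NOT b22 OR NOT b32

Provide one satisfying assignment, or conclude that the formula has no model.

Try b11 = true.
The clause (NOT b21) is unit, so b21 = false.
The clause (b22) is unit, so b22 = true.
The clause (NOT b31) is unit, so b31 = false.
The clause (b32) is unit, so b32 = true.
But (NOT b32) is also a unit clause — contradiction.
Backtrack on b11: now try b11 = false.
The clause (b12) is unit, so b12 = true.
The clause (NOT b22) is unit, so b22 = false.
The clause (b21) is unit, so b21 = true.
The clause (NOT b31) is unit, so b31 = false.
The clause (b32) is unit, so b32 = true.
But (NOT b32) is also a unit clause — contradiction.
Either choice for b11 ends in contradiction.

UNSATISFIABLE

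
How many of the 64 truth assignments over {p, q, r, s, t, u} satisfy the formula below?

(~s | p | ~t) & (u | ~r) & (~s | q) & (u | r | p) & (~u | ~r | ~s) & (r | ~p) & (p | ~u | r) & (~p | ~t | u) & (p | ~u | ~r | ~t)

6

There are 2^6 = 64 truth assignments over (p, q, r, s, t, u).
Split on u. With u = 1, the clauses containing u are satisfied and ~u drops from the rest; 6 of the 2^5 = 32 assignments to the other variables satisfy what remains.
With u = 0, by the same count on the reduced clause set, 0 assignments work.
(One model: p=F, q=F, r=T, s=F, t=F, u=T.)
Total: 6 + 0 = 6.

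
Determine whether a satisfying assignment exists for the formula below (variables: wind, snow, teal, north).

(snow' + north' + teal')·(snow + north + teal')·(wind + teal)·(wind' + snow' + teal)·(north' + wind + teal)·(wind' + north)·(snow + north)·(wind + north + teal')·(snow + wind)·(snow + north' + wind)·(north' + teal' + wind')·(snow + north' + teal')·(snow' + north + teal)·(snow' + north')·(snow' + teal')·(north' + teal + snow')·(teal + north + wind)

Suppose wind = 1.
From the singleton clause (north), north = 1.
From the singleton clause (teal'), teal = 0.
From the singleton clause (snow'), snow = 0.
This assignment satisfies each clause.
A satisfying assignment: wind=1,  snow=0,  teal=0,  north=1.

Yes, satisfiable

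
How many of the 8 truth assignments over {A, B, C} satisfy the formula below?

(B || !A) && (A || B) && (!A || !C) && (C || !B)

1

There are 2^3 = 8 truth assignments over (A, B, C).
Check each against the 4 clauses (columns in the order A, B, C):
  F F F  ✗ fails (A || B)
  F F T  ✗ fails (A || B)
  F T F  ✗ fails (C || !B)
  F T T  ✓ satisfies all
  T F F  ✗ fails (B || !A)
  T F T  ✗ fails (B || !A)
  T T F  ✗ fails (C || !B)
  T T T  ✗ fails (!A || !C)
1 of the 8 rows is a model.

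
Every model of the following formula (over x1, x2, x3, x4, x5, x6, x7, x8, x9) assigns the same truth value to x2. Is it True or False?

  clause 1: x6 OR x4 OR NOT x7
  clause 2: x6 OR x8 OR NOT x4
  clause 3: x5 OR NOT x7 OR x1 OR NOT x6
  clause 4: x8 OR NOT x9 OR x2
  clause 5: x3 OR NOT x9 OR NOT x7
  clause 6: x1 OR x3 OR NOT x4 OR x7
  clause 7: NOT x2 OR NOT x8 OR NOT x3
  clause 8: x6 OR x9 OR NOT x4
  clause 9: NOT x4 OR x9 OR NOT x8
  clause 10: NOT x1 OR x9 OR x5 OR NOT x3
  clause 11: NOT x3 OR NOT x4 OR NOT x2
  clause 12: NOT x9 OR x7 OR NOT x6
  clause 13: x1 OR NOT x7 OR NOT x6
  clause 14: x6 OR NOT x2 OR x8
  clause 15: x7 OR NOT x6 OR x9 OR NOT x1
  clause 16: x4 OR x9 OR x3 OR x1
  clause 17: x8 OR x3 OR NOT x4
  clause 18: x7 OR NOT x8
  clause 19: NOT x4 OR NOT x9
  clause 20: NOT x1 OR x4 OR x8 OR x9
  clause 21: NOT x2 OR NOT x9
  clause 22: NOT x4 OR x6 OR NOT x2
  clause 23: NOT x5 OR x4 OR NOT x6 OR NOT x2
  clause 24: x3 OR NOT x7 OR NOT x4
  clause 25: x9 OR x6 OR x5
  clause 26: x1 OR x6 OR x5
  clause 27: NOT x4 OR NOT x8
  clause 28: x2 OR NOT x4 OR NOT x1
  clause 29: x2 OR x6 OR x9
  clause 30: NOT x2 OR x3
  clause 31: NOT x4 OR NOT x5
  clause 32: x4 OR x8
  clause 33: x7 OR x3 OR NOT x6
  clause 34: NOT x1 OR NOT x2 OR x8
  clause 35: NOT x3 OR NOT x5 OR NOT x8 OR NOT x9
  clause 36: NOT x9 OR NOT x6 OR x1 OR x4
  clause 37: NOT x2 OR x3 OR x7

False

Suppose x2 = true.
From the singleton clause (NOT x9), x9 = false.
From the singleton clause (x3), x3 = true.
From the singleton clause (NOT x8), x8 = false.
From the singleton clause (NOT x4), x4 = false.
That conflicts with the unit clause (x4).
So every satisfying assignment has x2 = False.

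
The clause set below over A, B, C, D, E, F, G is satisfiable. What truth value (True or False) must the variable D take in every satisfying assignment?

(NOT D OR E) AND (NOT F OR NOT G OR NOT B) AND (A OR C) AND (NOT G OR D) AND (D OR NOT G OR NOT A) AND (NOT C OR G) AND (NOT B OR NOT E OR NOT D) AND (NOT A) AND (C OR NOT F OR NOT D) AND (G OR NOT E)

True

Suppose D = false.
From the singleton clause (NOT G), G = false.
From the singleton clause (NOT C), C = false.
From the singleton clause (A), A = true.
That conflicts with the unit clause (NOT A).
So every satisfying assignment has D = True.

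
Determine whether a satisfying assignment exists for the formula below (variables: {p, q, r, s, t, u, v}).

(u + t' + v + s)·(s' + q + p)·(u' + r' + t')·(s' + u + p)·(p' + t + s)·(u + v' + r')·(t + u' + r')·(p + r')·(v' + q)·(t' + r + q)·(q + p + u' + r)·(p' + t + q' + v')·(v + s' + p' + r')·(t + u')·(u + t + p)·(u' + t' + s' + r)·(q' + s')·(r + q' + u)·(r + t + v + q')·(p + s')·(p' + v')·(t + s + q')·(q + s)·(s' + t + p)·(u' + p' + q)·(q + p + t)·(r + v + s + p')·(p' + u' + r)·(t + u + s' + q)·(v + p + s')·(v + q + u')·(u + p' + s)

Try p = 0.
Unit clause (r') forces r = 0.
Unit clause (s') forces s = 0.
Unit clause (q) forces q = 1.
Unit clause (u) forces u = 1.
Unit clause (t) forces t = 1.
All clauses hold; v can take either value.
A satisfying assignment: p=0, q=1, r=0, s=0, t=1, u=1, v=0.

Yes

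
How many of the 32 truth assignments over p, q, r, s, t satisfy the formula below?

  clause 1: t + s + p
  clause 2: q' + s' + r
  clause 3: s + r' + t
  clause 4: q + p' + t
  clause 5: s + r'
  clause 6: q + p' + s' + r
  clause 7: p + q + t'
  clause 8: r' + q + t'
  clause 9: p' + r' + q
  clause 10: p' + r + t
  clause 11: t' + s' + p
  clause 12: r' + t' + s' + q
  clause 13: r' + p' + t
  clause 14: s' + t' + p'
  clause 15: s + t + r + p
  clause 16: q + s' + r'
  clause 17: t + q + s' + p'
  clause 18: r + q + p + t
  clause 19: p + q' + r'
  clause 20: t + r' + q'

3

There are 2^5 = 32 truth assignments over (p, q, r, s, t).
Split on q. With q = 1, the clauses containing q are satisfied and q' drops from the rest; 2 of the 2^4 = 16 assignments to the other variables satisfy what remains.
With q = 0, by the same count on the reduced clause set, 1 assignment works.
Total: 2 + 1 = 3.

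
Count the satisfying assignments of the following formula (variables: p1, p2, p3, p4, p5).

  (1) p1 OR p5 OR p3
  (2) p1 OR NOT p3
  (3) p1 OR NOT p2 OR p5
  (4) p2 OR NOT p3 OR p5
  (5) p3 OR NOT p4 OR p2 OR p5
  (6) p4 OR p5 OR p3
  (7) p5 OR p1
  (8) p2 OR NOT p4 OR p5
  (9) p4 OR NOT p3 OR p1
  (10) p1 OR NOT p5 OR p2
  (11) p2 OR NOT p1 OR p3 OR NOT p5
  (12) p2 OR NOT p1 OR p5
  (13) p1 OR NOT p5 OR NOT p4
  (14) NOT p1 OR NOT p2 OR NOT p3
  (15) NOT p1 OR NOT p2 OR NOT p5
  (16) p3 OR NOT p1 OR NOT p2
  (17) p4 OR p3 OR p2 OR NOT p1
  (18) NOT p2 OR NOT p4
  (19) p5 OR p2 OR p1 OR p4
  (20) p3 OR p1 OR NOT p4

There are 2^5 = 32 truth assignments over (p1, p2, p3, p4, p5).
Split on p5. With p5 = true, the clauses containing p5 are satisfied and NOT p5 drops from the rest; 3 of the 2^4 = 16 assignments to the other variables satisfy what remains.
With p5 = false, by the same count on the reduced clause set, 0 assignments work.
(One model: p1=F, p2=T, p3=F, p4=F, p5=T.)
Total: 3 + 0 = 3.

3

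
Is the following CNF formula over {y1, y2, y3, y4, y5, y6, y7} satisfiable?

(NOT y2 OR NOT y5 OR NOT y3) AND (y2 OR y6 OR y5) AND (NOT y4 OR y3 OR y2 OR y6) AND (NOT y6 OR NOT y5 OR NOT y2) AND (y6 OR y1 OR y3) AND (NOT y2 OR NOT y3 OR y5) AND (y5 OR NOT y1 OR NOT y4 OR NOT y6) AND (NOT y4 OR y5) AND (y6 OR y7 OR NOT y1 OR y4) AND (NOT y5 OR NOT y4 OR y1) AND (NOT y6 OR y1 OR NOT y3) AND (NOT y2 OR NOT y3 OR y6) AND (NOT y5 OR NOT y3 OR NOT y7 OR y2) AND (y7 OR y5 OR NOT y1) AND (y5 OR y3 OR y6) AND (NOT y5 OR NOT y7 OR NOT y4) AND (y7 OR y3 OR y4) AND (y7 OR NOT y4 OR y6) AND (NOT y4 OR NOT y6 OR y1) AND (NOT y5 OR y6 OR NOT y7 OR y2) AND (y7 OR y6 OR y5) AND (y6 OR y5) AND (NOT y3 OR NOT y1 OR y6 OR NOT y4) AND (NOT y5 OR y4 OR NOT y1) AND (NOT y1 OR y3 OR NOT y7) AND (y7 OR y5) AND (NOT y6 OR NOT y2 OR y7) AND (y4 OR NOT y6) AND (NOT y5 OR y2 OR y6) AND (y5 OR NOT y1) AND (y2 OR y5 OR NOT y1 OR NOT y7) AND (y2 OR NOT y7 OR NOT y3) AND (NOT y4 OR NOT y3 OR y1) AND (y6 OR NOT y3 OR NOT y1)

Satisfiable

Case y4 = true:
(y5) alone gives y5 = true.
(y1) alone gives y1 = true.
(NOT y7) alone gives y7 = false.
(y6) alone gives y6 = true.
(NOT y2) alone gives y2 = false.
Every clause is now satisfied; y3 is unconstrained.
A satisfying assignment: y1: true, y2: false, y3: true, y4: true, y5: true, y6: true, y7: false.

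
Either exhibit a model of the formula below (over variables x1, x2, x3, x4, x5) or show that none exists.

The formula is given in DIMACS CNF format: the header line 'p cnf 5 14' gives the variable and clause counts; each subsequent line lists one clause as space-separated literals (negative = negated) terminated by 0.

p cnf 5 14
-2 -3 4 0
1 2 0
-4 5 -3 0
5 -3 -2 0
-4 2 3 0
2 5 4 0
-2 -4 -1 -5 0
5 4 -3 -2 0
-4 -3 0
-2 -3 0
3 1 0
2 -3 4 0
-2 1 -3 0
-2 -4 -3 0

x1=True, x2=True, x3=False, x4=False, x5=True

Case x1 = True:
Case x4 = False:
Case x2 = True:
(¬x3) alone gives x3 = False.
No clause remains; x5 is free.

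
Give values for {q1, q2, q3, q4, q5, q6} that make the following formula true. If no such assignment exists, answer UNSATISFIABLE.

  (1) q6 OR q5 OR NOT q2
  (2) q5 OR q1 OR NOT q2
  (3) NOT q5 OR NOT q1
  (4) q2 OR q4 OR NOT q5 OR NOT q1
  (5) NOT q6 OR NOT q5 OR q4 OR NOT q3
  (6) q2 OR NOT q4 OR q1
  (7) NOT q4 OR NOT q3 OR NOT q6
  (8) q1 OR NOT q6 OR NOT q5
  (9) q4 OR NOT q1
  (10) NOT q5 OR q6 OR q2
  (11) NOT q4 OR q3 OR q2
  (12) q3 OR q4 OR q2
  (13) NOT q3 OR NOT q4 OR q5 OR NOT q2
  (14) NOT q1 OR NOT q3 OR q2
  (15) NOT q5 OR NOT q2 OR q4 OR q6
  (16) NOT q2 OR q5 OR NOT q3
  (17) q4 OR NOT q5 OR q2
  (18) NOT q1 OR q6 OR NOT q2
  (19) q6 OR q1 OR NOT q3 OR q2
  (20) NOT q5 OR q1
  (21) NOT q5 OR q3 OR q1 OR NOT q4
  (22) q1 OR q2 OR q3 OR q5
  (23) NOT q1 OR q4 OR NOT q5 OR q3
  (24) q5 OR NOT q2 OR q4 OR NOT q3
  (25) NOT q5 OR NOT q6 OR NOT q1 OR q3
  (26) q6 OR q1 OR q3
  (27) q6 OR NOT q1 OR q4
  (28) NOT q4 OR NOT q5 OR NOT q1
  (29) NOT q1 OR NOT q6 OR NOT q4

q1 ↦ false,  q2 ↦ false,  q3 ↦ true,  q4 ↦ false,  q5 ↦ false,  q6 ↦ true

Suppose q5 = false.
Suppose q6 = true.
Suppose q1 = false.
The clause (NOT q2) is unit, so q2 = false.
The clause (NOT q4) is unit, so q4 = false.
The clause (q3) is unit, so q3 = true.
Every clause now holds.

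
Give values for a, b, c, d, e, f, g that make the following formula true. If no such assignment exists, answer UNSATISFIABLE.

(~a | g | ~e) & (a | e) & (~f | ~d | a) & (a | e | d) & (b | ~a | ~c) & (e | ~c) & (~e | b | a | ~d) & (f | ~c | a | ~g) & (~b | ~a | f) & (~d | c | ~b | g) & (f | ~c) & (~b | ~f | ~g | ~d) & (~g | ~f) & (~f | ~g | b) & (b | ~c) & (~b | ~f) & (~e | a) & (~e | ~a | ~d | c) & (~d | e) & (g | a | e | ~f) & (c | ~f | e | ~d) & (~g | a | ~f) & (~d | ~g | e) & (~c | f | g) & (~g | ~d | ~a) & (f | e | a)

Branch on a: set a = 1.
Branch on g: set g = 1.
Unit clause (~f) forces f = 0.
Unit clause (~b) forces b = 0.
Unit clause (~c) forces c = 0.
Unit clause (~d) forces d = 0.
All clauses hold; e can take either value.

a=1,  b=0,  c=0,  d=0,  e=1,  f=0,  g=1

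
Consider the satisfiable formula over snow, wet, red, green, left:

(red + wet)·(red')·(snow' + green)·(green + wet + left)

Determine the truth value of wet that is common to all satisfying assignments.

Suppose wet = 0.
(red) alone gives red = 1.
But (red') is also a unit clause — contradiction.
So every satisfying assignment has wet = True.

True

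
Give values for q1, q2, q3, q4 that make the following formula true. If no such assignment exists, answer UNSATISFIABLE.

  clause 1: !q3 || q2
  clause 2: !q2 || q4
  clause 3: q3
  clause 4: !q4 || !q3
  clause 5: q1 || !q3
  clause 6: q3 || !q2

Unit clause (q3) forces q3 = true.
Unit clause (q2) forces q2 = true.
Unit clause (q4) forces q4 = true.
But (!q4) is also a unit clause — contradiction.

UNSATISFIABLE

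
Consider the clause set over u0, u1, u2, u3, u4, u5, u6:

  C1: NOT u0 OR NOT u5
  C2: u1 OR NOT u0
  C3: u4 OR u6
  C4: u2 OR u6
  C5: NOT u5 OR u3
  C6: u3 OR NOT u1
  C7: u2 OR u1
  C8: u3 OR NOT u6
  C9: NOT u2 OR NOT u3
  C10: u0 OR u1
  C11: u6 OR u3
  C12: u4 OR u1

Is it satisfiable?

Yes

Case u0 = false:
Unit clause (u1) forces u1 = true.
Unit clause (u3) forces u3 = true.
Unit clause (NOT u2) forces u2 = false.
Unit clause (u6) forces u6 = true.
No clause remains; u4, u5 are free.
A satisfying assignment: u0: false, u1: true, u2: false, u3: true, u4: true, u5: true, u6: true.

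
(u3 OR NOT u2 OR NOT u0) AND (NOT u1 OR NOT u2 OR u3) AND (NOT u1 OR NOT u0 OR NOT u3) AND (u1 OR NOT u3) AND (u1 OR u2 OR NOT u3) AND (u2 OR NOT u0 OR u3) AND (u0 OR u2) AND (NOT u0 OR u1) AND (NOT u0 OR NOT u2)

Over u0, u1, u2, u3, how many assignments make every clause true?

2

There are 2^4 = 16 truth assignments over (u0, u1, u2, u3).
Split on u0. With u0 = true, the clauses containing u0 are satisfied and NOT u0 drops from the rest; 0 of the 2^3 = 8 assignments to the other variables satisfy what remains.
With u0 = false, by the same count on the reduced clause set, 2 assignments work.
(One model: u0=F, u1=F, u2=T, u3=F.)
Total: 0 + 2 = 2.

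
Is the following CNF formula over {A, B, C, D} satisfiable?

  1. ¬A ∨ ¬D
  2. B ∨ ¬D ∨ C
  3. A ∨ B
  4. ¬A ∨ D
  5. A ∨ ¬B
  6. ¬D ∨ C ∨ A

Unsatisfiable

Try A = False.
Unit clause (B) forces B = True.
Now (¬B) is unsatisfied and unit — conflict.
So A must be the other value — set A = True.
Unit clause (¬D) forces D = False.
Now (D) is unsatisfied and unit — conflict.
Neither A = True nor A = False works.
No assignment satisfies every clause.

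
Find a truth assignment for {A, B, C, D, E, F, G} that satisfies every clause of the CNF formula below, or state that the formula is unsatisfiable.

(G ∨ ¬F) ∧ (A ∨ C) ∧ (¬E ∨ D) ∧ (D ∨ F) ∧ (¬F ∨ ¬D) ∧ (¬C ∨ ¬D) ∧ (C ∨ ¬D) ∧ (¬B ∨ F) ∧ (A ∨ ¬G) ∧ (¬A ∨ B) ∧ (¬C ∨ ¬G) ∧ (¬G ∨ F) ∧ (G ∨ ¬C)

A ↦ True,  B ↦ True,  C ↦ False,  D ↦ False,  E ↦ False,  F ↦ True,  G ↦ True

Branch on G: set G = True.
From the singleton clause (A), A = True.
From the singleton clause (B), B = True.
From the singleton clause (F), F = True.
From the singleton clause (¬D), D = False.
From the singleton clause (¬E), E = False.
From the singleton clause (¬C), C = False.
This assignment satisfies each clause.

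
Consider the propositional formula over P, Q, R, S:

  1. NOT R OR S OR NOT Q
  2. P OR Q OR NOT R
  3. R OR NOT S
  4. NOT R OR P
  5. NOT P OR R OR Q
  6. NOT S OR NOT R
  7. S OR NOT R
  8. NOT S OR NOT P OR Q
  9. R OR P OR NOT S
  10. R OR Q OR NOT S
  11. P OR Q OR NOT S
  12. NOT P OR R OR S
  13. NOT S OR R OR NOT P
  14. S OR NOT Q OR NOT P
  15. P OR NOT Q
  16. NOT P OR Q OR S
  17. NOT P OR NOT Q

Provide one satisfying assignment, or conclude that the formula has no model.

Suppose R = false.
The clause (NOT S) is unit, so S = false.
The clause (NOT P) is unit, so P = false.
The clause (NOT Q) is unit, so Q = false.
This assignment satisfies each clause.

P ↦ false, Q ↦ false, R ↦ false, S ↦ false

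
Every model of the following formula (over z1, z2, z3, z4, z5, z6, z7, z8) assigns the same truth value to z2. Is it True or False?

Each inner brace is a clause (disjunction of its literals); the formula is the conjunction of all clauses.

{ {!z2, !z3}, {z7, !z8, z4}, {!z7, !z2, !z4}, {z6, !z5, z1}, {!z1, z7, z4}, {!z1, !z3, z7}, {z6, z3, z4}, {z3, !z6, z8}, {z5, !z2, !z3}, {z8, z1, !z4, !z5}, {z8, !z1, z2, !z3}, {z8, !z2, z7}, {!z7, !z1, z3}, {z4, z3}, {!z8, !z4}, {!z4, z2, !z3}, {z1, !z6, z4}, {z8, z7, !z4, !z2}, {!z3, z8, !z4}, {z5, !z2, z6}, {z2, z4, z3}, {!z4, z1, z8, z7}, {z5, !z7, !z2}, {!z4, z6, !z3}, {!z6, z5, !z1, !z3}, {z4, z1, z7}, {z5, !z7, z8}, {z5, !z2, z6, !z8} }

False

Suppose z2 = true.
(!z3) alone gives z3 = false.
(z4) alone gives z4 = true.
(!z7) alone gives z7 = false.
(z8) alone gives z8 = true.
But (!z8) is also a unit clause — contradiction.
So every satisfying assignment has z2 = False.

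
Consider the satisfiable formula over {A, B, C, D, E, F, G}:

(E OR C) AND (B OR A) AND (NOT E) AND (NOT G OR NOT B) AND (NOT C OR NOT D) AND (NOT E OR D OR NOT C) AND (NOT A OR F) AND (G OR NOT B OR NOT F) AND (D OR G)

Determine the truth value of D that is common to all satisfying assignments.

False

Suppose D = true.
The clause (NOT E) is unit, so E = false.
The clause (C) is unit, so C = true.
But (NOT C) is also a unit clause — contradiction.
So every satisfying assignment has D = False.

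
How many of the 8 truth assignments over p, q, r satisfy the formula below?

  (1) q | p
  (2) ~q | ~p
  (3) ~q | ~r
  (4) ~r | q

2

There are 2^3 = 8 truth assignments over (p, q, r).
Check each against the 4 clauses (columns in the order p, q, r):
  F F F  ✗ fails (q | p)
  F F T  ✗ fails (q | p)
  F T F  ✓ satisfies all
  F T T  ✗ fails (~q | ~r)
  T F F  ✓ satisfies all
  T F T  ✗ fails (~r | q)
  T T F  ✗ fails (~q | ~p)
  T T T  ✗ fails (~q | ~p)
2 of the 8 rows are models.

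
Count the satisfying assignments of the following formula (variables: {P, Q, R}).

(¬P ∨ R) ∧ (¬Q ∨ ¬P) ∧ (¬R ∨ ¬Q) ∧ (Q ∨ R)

3

There are 2^3 = 8 truth assignments over (P, Q, R).
Check each against the 4 clauses (columns in the order P, Q, R):
  F F F  ✗ fails (Q ∨ R)
  F F T  ✓ satisfies all
  F T F  ✓ satisfies all
  F T T  ✗ fails (¬R ∨ ¬Q)
  T F F  ✗ fails (¬P ∨ R)
  T F T  ✓ satisfies all
  T T F  ✗ fails (¬P ∨ R)
  T T T  ✗ fails (¬Q ∨ ¬P)
3 of the 8 rows are models.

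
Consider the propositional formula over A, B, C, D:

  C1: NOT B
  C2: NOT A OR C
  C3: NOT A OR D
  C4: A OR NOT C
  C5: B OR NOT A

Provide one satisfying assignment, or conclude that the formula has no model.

A=false, B=false, C=false, D=false

Unit clause (NOT B) forces B = false.
Unit clause (NOT A) forces A = false.
Unit clause (NOT C) forces C = false.
Every clause is now satisfied; D is unconstrained.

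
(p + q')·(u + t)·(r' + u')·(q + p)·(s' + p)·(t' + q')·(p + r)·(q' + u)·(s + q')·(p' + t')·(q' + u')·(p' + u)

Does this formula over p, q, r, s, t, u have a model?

Suppose p = 1.
(t') alone gives t = 0.
(u) alone gives u = 1.
(r') alone gives r = 0.
(q') alone gives q = 0.
Every clause is now satisfied; s is unconstrained.
A satisfying assignment: p: 1,  q: 0,  r: 0,  s: 0,  t: 0,  u: 1.

Yes, satisfiable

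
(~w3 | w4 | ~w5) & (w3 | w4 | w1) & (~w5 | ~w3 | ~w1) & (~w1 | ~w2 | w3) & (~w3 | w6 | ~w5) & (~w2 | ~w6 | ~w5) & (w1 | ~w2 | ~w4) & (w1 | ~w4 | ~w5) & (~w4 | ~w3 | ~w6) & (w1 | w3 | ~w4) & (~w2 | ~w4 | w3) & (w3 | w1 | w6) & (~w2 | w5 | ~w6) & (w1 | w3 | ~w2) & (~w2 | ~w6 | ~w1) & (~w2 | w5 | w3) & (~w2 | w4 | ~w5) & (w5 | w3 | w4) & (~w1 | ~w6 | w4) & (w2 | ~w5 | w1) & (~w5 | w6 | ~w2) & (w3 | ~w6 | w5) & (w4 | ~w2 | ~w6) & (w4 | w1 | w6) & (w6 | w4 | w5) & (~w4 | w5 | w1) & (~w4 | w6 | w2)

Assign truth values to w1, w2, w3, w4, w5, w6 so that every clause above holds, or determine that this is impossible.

w1 ↦ 0, w2 ↦ 0, w3 ↦ 1, w4 ↦ 0, w5 ↦ 0, w6 ↦ 1

Branch on w3: set w3 = 1.
Branch on w4: set w4 = 0.
(~w5) alone gives w5 = 0.
(w6) alone gives w6 = 1.
(~w2) alone gives w2 = 0.
(~w1) alone gives w1 = 0.
Every clause now holds.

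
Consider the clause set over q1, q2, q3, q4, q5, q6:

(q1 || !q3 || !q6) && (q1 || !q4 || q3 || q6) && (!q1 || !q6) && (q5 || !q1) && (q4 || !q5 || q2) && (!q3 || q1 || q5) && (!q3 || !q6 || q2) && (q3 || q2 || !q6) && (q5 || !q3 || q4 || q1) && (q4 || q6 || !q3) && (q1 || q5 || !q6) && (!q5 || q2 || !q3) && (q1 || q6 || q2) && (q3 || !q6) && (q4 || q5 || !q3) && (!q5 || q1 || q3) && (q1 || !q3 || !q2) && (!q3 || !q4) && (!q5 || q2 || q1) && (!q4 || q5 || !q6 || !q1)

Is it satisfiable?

Satisfiable

Suppose q1 = false.
Suppose q3 = false.
The clause (!q6) is unit, so q6 = false.
The clause (!q4) is unit, so q4 = false.
The clause (q2) is unit, so q2 = true.
The clause (!q5) is unit, so q5 = false.
This assignment satisfies each clause.
A satisfying assignment: q1=false,  q2=true,  q3=false,  q4=false,  q5=false,  q6=false.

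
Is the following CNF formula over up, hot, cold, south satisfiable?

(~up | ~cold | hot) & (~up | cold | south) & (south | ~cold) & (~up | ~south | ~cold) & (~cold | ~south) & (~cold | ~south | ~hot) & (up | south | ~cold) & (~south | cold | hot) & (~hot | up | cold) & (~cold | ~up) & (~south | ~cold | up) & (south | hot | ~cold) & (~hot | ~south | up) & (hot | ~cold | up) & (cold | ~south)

Case south = 0:
From the singleton clause (~cold), cold = 0.
From the singleton clause (~up), up = 0.
From the singleton clause (~hot), hot = 0.
This assignment satisfies each clause.
A satisfying assignment: up=0, hot=0, cold=0, south=0.

Yes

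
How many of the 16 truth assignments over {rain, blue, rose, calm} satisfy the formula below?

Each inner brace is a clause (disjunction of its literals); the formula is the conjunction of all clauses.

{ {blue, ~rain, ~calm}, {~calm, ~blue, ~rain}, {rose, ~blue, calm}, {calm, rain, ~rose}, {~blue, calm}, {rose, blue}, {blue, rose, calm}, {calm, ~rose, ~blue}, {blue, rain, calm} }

4

There are 2^4 = 16 truth assignments over (rain, blue, rose, calm).
Split on calm. With calm = 1, the clauses containing calm are satisfied and ~calm drops from the rest; 3 of the 2^3 = 8 assignments to the other variables satisfy what remains.
With calm = 0, by the same count on the reduced clause set, 1 assignment works.
Total: 3 + 1 = 4.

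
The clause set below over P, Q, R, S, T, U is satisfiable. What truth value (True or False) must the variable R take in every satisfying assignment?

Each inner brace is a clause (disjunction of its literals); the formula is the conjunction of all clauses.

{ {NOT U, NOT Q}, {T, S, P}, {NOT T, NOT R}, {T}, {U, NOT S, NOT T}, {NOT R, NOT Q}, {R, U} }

Suppose R = true.
The clause (NOT T) is unit, so T = false.
Now (T) is unsatisfied and unit — conflict.
So every satisfying assignment has R = False.

False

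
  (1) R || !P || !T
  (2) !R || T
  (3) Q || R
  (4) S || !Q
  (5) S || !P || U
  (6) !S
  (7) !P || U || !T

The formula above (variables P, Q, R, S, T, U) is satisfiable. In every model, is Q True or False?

Suppose Q = true.
From the singleton clause (S), S = true.
But (!S) is also a unit clause — contradiction.
So every satisfying assignment has Q = False.

False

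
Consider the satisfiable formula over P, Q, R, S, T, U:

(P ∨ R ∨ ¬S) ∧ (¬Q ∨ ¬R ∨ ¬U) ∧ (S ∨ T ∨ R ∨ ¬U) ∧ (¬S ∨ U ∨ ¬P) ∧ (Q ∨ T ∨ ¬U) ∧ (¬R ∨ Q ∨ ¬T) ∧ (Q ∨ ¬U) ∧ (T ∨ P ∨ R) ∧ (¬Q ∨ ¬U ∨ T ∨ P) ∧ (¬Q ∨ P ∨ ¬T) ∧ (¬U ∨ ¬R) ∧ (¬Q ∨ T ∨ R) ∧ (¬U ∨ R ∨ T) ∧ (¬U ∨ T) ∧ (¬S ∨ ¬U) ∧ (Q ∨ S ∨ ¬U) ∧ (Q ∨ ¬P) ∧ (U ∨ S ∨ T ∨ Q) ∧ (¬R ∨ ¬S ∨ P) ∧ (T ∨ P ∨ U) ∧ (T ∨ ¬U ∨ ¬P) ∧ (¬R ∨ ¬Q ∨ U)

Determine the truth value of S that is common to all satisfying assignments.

Suppose S = True.
The clause (¬U) is unit, so U = False.
The clause (¬P) is unit, so P = False.
The clause (R) is unit, so R = True.
That conflicts with the unit clause (¬R).
So every satisfying assignment has S = False.

False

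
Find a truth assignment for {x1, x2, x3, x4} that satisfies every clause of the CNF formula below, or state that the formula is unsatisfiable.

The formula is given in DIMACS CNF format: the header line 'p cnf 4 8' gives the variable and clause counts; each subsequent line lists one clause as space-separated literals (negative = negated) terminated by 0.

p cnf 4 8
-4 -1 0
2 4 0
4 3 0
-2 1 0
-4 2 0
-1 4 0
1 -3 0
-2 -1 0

UNSATISFIABLE

Case x4 = False:
Unit clause (x2) forces x2 = True.
Unit clause (x3) forces x3 = True.
Unit clause (x1) forces x1 = True.
That conflicts with the unit clause (¬x1).
That branch fails; take x4 = True instead.
Unit clause (¬x1) forces x1 = False.
Unit clause (¬x2) forces x2 = False.
That conflicts with the unit clause (x2).
Both values of x4 lead to a conflict.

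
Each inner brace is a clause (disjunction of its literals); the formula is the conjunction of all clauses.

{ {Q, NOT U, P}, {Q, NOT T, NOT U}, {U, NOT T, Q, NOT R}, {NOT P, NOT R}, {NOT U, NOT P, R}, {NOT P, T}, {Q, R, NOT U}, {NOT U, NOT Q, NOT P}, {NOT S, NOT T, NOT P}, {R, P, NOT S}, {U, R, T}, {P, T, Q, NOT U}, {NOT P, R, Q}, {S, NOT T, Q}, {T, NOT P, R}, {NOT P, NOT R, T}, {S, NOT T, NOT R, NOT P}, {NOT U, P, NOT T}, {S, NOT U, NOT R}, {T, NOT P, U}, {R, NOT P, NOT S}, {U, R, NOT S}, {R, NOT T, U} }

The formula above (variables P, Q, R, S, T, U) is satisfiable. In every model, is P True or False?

Suppose P = true.
The clause (NOT R) is unit, so R = false.
The clause (NOT U) is unit, so U = false.
The clause (T) is unit, so T = true.
That conflicts with the unit clause (NOT T).
So every satisfying assignment has P = False.

False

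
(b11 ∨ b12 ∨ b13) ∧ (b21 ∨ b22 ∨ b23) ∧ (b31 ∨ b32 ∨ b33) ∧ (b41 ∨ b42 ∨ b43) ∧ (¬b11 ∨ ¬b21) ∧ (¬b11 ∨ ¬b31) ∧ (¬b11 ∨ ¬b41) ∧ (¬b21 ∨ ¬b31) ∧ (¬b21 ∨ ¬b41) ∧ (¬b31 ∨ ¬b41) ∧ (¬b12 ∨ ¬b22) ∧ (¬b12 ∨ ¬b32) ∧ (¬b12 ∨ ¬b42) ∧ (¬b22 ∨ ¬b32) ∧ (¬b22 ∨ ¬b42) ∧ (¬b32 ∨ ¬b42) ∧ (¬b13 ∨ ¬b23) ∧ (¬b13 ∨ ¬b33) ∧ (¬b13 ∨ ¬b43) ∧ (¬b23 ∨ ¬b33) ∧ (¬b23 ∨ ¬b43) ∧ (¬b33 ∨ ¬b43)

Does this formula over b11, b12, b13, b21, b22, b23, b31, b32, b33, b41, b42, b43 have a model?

No, unsatisfiable

Case b11 = False:
Case b12 = True:
(¬b22) alone gives b22 = False.
(¬b32) alone gives b32 = False.
(¬b42) alone gives b42 = False.
Case b21 = True:
(¬b31) alone gives b31 = False.
(b33) alone gives b33 = True.
(¬b41) alone gives b41 = False.
(b43) alone gives b43 = True.
Now (¬b43) is unsatisfied and unit — conflict.
Undo b21 and try b21 = False.
(b23) alone gives b23 = True.
(¬b13) alone gives b13 = False.
(¬b33) alone gives b33 = False.
(b31) alone gives b31 = True.
(¬b41) alone gives b41 = False.
(b43) alone gives b43 = True.
Now (¬b43) is unsatisfied and unit — conflict.
Either choice for b21 ends in contradiction.
Undo b12 and try b12 = False.
(b13) alone gives b13 = True.
(¬b23) alone gives b23 = False.
(¬b33) alone gives b33 = False.
(¬b43) alone gives b43 = False.
Case b21 = True:
(¬b31) alone gives b31 = False.
(b32) alone gives b32 = True.
(¬b41) alone gives b41 = False.
(b42) alone gives b42 = True.
Now (¬b42) is unsatisfied and unit — conflict.
Undo b21 and try b21 = False.
(b22) alone gives b22 = True.
(¬b32) alone gives b32 = False.
(b31) alone gives b31 = True.
(¬b41) alone gives b41 = False.
(b42) alone gives b42 = True.
Now (¬b42) is unsatisfied and unit — conflict.
Either choice for b21 ends in contradiction.
Either choice for b12 ends in contradiction.
Undo b11 and try b11 = True.
(¬b21) alone gives b21 = False.
(¬b31) alone gives b31 = False.
(¬b41) alone gives b41 = False.
Case b22 = True:
(¬b12) alone gives b12 = False.
(¬b32) alone gives b32 = False.
(b33) alone gives b33 = True.
(¬b42) alone gives b42 = False.
(b43) alone gives b43 = True.
Now (¬b43) is unsatisfied and unit — conflict.
Undo b22 and try b22 = False.
(b23) alone gives b23 = True.
(¬b13) alone gives b13 = False.
(¬b33) alone gives b33 = False.
(b32) alone gives b32 = True.
(¬b12) alone gives b12 = False.
(¬b42) alone gives b42 = False.
(b43) alone gives b43 = True.
Now (¬b43) is unsatisfied and unit — conflict.
Either choice for b22 ends in contradiction.
Either choice for b11 ends in contradiction.
No assignment satisfies every clause.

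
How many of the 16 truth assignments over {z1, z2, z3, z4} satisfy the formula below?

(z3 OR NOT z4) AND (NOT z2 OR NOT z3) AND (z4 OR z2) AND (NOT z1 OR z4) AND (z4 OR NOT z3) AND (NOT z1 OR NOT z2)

3

There are 2^4 = 16 truth assignments over (z1, z2, z3, z4).
Check each against the 6 clauses (columns in the order z1, z2, z3, z4):
  F F F F  ✗ fails (z4 OR z2)
  F F F T  ✗ fails (z3 OR NOT z4)
  F F T F  ✗ fails (z4 OR z2)
  F F T T  ✓ satisfies all
  F T F F  ✓ satisfies all
  F T F T  ✗ fails (z3 OR NOT z4)
  F T T F  ✗ fails (NOT z2 OR NOT z3)
  F T T T  ✗ fails (NOT z2 OR NOT z3)
  T F F F  ✗ fails (z4 OR z2)
  T F F T  ✗ fails (z3 OR NOT z4)
  T F T F  ✗ fails (z4 OR z2)
  T F T T  ✓ satisfies all
  T T F F  ✗ fails (NOT z1 OR z4)
  T T F T  ✗ fails (z3 OR NOT z4)
  T T T F  ✗ fails (NOT z2 OR NOT z3)
  T T T T  ✗ fails (NOT z2 OR NOT z3)
3 of the 16 rows are models.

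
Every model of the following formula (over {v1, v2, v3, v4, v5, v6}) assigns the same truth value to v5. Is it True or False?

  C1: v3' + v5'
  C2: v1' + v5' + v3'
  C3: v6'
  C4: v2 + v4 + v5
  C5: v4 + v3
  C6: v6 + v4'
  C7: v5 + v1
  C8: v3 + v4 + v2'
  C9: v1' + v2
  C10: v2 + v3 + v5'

False

Suppose v5 = 1.
(v3') alone gives v3 = 0.
(v6') alone gives v6 = 0.
(v4) alone gives v4 = 1.
But (v4') is also a unit clause — contradiction.
So every satisfying assignment has v5 = False.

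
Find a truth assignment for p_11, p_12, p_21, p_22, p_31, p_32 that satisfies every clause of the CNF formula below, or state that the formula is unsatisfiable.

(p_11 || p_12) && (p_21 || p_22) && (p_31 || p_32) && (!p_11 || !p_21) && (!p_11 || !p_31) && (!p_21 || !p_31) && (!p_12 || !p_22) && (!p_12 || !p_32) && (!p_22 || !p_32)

UNSATISFIABLE

Try p_11 = true.
From the singleton clause (!p_21), p_21 = false.
From the singleton clause (p_22), p_22 = true.
From the singleton clause (!p_31), p_31 = false.
From the singleton clause (p_32), p_32 = true.
But (!p_32) is also a unit clause — contradiction.
That branch fails; take p_11 = false instead.
From the singleton clause (p_12), p_12 = true.
From the singleton clause (!p_22), p_22 = false.
From the singleton clause (p_21), p_21 = true.
From the singleton clause (!p_31), p_31 = false.
From the singleton clause (p_32), p_32 = true.
But (!p_32) is also a unit clause — contradiction.
Both values of p_11 lead to a conflict.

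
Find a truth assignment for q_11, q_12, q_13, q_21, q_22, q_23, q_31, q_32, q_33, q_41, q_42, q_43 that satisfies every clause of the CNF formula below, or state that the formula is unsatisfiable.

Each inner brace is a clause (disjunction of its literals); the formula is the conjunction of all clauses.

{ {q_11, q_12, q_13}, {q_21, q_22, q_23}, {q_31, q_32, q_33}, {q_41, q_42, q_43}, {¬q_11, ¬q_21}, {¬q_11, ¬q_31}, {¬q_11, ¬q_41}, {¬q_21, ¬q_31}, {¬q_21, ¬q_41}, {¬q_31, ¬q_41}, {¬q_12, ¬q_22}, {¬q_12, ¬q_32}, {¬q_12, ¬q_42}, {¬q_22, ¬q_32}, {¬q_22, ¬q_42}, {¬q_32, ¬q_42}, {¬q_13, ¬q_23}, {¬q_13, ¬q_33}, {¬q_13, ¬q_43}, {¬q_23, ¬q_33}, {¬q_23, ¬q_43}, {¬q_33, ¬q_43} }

UNSATISFIABLE

Suppose q_11 = False.
Suppose q_12 = True.
Unit clause (¬q_22) forces q_22 = False.
Unit clause (¬q_32) forces q_32 = False.
Unit clause (¬q_42) forces q_42 = False.
Suppose q_21 = True.
Unit clause (¬q_31) forces q_31 = False.
Unit clause (q_33) forces q_33 = True.
Unit clause (¬q_41) forces q_41 = False.
Unit clause (q_43) forces q_43 = True.
But (¬q_43) is also a unit clause — contradiction.
So q_21 must be the other value — set q_21 = False.
Unit clause (q_23) forces q_23 = True.
Unit clause (¬q_13) forces q_13 = False.
Unit clause (¬q_33) forces q_33 = False.
Unit clause (q_31) forces q_31 = True.
Unit clause (¬q_41) forces q_41 = False.
Unit clause (q_43) forces q_43 = True.
But (¬q_43) is also a unit clause — contradiction.
Both values of q_21 lead to a conflict.
So q_12 must be the other value — set q_12 = False.
Unit clause (q_13) forces q_13 = True.
Unit clause (¬q_23) forces q_23 = False.
Unit clause (¬q_33) forces q_33 = False.
Unit clause (¬q_43) forces q_43 = False.
Suppose q_21 = True.
Unit clause (¬q_31) forces q_31 = False.
Unit clause (q_32) forces q_32 = True.
Unit clause (¬q_41) forces q_41 = False.
Unit clause (q_42) forces q_42 = True.
But (¬q_42) is also a unit clause — contradiction.
So q_21 must be the other value — set q_21 = False.
Unit clause (q_22) forces q_22 = True.
Unit clause (¬q_32) forces q_32 = False.
Unit clause (q_31) forces q_31 = True.
Unit clause (¬q_41) forces q_41 = False.
Unit clause (q_42) forces q_42 = True.
But (¬q_42) is also a unit clause — contradiction.
Both values of q_21 lead to a conflict.
Both values of q_12 lead to a conflict.
So q_11 must be the other value — set q_11 = True.
Unit clause (¬q_21) forces q_21 = False.
Unit clause (¬q_31) forces q_31 = False.
Unit clause (¬q_41) forces q_41 = False.
Suppose q_22 = True.
Unit clause (¬q_12) forces q_12 = False.
Unit clause (¬q_32) forces q_32 = False.
Unit clause (q_33) forces q_33 = True.
Unit clause (¬q_42) forces q_42 = False.
Unit clause (q_43) forces q_43 = True.
But (¬q_43) is also a unit clause — contradiction.
So q_22 must be the other value — set q_22 = False.
Unit clause (q_23) forces q_23 = True.
Unit clause (¬q_13) forces q_13 = False.
Unit clause (¬q_33) forces q_33 = False.
Unit clause (q_32) forces q_32 = True.
Unit clause (¬q_12) forces q_12 = False.
Unit clause (¬q_42) forces q_42 = False.
Unit clause (q_43) forces q_43 = True.
But (¬q_43) is also a unit clause — contradiction.
Both values of q_22 lead to a conflict.
Both values of q_11 lead to a conflict.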